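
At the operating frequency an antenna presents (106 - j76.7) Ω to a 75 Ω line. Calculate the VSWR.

VSWR ≈ 2.45

Γ = (Z_L − Z_0)/(Z_L + Z_0) = (31 − j76.7)/(181 − j76.7)
|Γ| = 82.7/197 = 0.421
VSWR = (1 + |Γ|)/(1 − |Γ|) = 1.42/0.579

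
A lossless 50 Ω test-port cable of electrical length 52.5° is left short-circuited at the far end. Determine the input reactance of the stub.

X_in ≈ 65.2 Ω (inductive)

tan(βl) = 1.3
For a short-circuited stub, Z_in = jZ_0·tan(βl)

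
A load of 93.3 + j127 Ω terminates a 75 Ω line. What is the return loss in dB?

RL ≈ 4.31 dB

Γ = (18.3 + j127)/(168.3 + j127), |Γ| = 0.609
RL = −20·log₁₀|Γ| = −20·log₁₀(0.609)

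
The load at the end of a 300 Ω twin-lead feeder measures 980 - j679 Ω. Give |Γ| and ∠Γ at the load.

Γ ≈ 0.663 ∠ -17°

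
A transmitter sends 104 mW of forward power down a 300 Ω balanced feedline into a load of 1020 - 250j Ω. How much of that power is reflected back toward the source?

|Γ| = |(720 − j250)/(1320 − j250)| = 0.567
|Γ|² = 0.322
P_refl = |Γ|²·P_inc = 33.5 mW, P_del = (1 − |Γ|²)·P_inc = 70.5 mW

P_reflected ≈ 33.5 mW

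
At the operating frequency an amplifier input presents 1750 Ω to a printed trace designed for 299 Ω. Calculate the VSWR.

VSWR ≈ 5.85

Γ = (1750 − 299)/(1750 + 299) = 0.708
VSWR = (1 + 0.708)/(1 − 0.708)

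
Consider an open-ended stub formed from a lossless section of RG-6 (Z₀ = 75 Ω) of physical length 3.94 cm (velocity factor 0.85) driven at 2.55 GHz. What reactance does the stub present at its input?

λ = v/f = 0.85·c / 2.55 GHz = 0.1 m
βl = 2π·l/λ = 2π × 0.394 = 142°
tan(βl) = -0.786
For an open-ended stub, Z_in = −jZ_0·cot(βl) = −jZ_0/tan(βl)

X_in ≈ 95.4 Ω (inductive)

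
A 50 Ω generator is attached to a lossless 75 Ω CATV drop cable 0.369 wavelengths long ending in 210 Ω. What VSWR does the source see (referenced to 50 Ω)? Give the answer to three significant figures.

VSWR ≈ 3.01

βl = 2π × 0.369 = 133°
tan(βl) = -1.08
Z_in = Z_0·(Z_L + jZ_0·tanβl)/(Z_0 + jZ_L·tanβl) = 44.9 + j54.7 Ω
Γ_s = (Z_in − Z_s)/(Z_in + Z_s) = (-5.11 + j54.7)/(94.9 + j54.7), |Γ_s| = 0.501
VSWR = (1 + |Γ_s|)/(1 − |Γ_s|)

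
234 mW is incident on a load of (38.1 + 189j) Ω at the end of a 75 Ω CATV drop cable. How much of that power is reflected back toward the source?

P_reflected ≈ 179 mW

|Γ| = |(-36.9 + j189)/(113.1 + j189)| = 0.874
|Γ|² = 0.764
P_refl = |Γ|²·P_inc = 179 mW, P_del = (1 − |Γ|²)·P_inc = 55.1 mW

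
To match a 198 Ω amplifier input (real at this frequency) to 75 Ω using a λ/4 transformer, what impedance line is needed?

Z_qwt ≈ 122 Ω

Z_qwt = √(Z_0·R_L) = √(75 × 198) = √14850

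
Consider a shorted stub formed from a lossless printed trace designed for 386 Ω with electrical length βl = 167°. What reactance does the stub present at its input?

tan(βl) = -0.231
For a shorted stub, Z_in = jZ_0·tan(βl)

X_in ≈ -89.1 Ω (capacitive)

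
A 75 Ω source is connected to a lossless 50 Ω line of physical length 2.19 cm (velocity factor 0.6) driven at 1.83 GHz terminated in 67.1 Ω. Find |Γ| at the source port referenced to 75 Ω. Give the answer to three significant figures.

|Γ| ≈ 0.332

λ = v/f = 0.6·c / 1.83 GHz = 0.0984 m
βl = 2π·l/λ = 2π × 0.223 = 80.2°
tan(βl) = 5.76
Z_in = Z_0·(Z_L + jZ_0·tanβl)/(Z_0 + jZ_L·tanβl) = 37.7 − j3.8 Ω
Γ_s = (Z_in − Z_s)/(Z_in + Z_s) = (-37.3 − j3.8)/(113 − j3.8), |Γ_s| = 0.332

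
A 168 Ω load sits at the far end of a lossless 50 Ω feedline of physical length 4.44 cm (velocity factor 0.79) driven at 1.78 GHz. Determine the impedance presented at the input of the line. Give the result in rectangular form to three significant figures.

λ = v/f = 0.79·c / 1.78 GHz = 0.133 m
βl = 2π·l/λ = 2π × 0.333 = 120°
tan(βl) = tan(120°) = -1.73
Z_in = Z_0·(Z_L + jZ_0·tanβl)/(Z_0 + jZ_L·tanβl)
     = 50·(168 − j86.4)/(50 − j290)

Z_in ≈ 19.3 + j25.6 Ω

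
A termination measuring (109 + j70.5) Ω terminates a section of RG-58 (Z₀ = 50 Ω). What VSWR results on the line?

Γ = (Z_L − Z_0)/(Z_L + Z_0) = (59 + j70.5)/(159 + j70.5)
|Γ| = 91.9/174 = 0.529
VSWR = (1 + |Γ|)/(1 − |Γ|) = 1.53/0.471

VSWR ≈ 3.24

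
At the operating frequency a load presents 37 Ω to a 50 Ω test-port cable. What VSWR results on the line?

VSWR ≈ 1.35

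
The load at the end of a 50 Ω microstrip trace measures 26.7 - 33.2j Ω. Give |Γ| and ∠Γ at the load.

Γ ≈ 0.485 ∠ -102°

Γ = (Z_L − Z_0)/(Z_L + Z_0) = (-23.3 − j33.2)/(76.7 − j33.2)
|Γ| = 40.6/83.6 = 0.485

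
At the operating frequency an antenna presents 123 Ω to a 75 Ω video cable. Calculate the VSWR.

For a purely resistive load, VSWR = R_L/Z_0 or Z_0/R_L (whichever > 1) = 123/75

VSWR ≈ 1.64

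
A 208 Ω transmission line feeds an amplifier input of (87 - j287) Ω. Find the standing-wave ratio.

VSWR ≈ 7.22

Γ = (Z_L − Z_0)/(Z_L + Z_0) = (-121 − j287)/(295 − j287)
|Γ| = 311/412 = 0.757
VSWR = (1 + |Γ|)/(1 − |Γ|) = 1.76/0.243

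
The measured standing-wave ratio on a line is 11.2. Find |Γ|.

|Γ| = (S − 1)/(S + 1) = (11.2 − 1)/(11.2 + 1) = 10.2/12.2

|Γ| ≈ 0.836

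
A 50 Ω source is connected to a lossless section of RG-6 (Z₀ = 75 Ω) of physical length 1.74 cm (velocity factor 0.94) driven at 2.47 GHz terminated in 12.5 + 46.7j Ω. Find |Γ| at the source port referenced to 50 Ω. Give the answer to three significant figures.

|Γ| ≈ 0.852

λ = v/f = 0.94·c / 2.47 GHz = 0.114 m
βl = 2π·l/λ = 2π × 0.152 = 54.9°
tan(βl) = 1.42
Z_in = Z_0·(Z_L + jZ_0·tanβl)/(Z_0 + jZ_L·tanβl) = 544 + j212 Ω
Γ_s = (Z_in − Z_s)/(Z_in + Z_s) = (494 + j212)/(594 + j212), |Γ_s| = 0.852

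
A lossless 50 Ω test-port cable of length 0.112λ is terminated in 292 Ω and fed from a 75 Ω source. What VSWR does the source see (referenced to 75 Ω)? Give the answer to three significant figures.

βl = 2π × 0.112 = 40.3°
tan(βl) = 0.849
Z_in = Z_0·(Z_L + jZ_0·tanβl)/(Z_0 + jZ_L·tanβl) = 19.6 − j55 Ω
Γ_s = (Z_in − Z_s)/(Z_in + Z_s) = (-55.4 − j55)/(94.6 − j55), |Γ_s| = 0.713
VSWR = (1 + |Γ_s|)/(1 − |Γ_s|)

VSWR ≈ 5.96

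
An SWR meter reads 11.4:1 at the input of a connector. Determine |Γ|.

|Γ| = (S − 1)/(S + 1) = (11.4 − 1)/(11.4 + 1) = 10.4/12.4

|Γ| ≈ 0.839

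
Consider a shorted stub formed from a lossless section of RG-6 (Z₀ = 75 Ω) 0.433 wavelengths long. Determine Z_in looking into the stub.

Z_in ≈ −j33.6 Ω

βl = 2π × 0.433 = 156°
tan(βl) = -0.448
For a shorted stub, Z_in = jZ_0·tan(βl)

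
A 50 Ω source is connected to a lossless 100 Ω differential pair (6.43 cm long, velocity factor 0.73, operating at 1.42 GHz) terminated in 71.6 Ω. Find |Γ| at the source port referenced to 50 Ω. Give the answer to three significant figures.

|Γ| ≈ 0.296

λ = v/f = 0.73·c / 1.42 GHz = 0.154 m
βl = 2π·l/λ = 2π × 0.417 = 150°
tan(βl) = -0.575
Z_in = Z_0·(Z_L + jZ_0·tanβl)/(Z_0 + jZ_L·tanβl) = 81.5 − j24 Ω
Γ_s = (Z_in − Z_s)/(Z_in + Z_s) = (31.5 − j24)/(131 − j24), |Γ_s| = 0.296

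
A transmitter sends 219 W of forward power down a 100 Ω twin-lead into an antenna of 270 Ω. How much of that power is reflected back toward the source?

P_reflected ≈ 46.2 W

Γ = (270 − 100)/(270 + 100) = 0.459
|Γ|² = 0.211
P_refl = |Γ|²·P_inc = 46.2 W, P_del = (1 − |Γ|²)·P_inc = 173 W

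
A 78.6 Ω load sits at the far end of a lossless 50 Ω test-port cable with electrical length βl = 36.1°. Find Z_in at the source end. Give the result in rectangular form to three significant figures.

tan(βl) = tan(36.1°) = 0.729
Z_in = Z_0·(Z_L + jZ_0·tanβl)/(Z_0 + jZ_L·tanβl)
     = 50·(78.6 + j36.5)/(50 + j57.3)

Z_in ≈ 52 − j23.2 Ω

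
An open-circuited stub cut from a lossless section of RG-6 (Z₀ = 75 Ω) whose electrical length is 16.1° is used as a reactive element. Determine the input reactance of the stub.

tan(βl) = 0.289
For an open-circuited stub, Z_in = −jZ_0·cot(βl) = −jZ_0/tan(βl)

X_in ≈ -260 Ω (capacitive)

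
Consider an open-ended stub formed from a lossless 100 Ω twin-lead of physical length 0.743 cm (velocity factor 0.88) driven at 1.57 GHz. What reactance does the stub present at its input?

X_in ≈ -351 Ω (capacitive)

λ = v/f = 0.88·c / 1.57 GHz = 0.168 m
βl = 2π·l/λ = 2π × 0.0442 = 15.9°
tan(βl) = 0.285
For an open-ended stub, Z_in = −jZ_0·cot(βl) = −jZ_0/tan(βl)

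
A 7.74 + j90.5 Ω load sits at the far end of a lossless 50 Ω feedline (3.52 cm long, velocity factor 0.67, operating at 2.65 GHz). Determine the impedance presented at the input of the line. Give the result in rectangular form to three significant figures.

Z_in ≈ 4.06 + j55.9 Ω

λ = v/f = 0.67·c / 2.65 GHz = 0.0758 m
βl = 2π·l/λ = 2π × 0.464 = 167°
tan(βl) = tan(167°) = -0.23
Z_in = Z_0·(Z_L + jZ_0·tanβl)/(Z_0 + jZ_L·tanβl)
     = 50·(7.74 + j79)/(70.8 − j1.78)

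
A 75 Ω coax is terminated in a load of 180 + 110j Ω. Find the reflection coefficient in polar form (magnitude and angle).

Γ ≈ 0.548 ∠ 23°

Γ = (Z_L − Z_0)/(Z_L + Z_0) = (105 + j110)/(255 + j110)
|Γ| = 152/278 = 0.548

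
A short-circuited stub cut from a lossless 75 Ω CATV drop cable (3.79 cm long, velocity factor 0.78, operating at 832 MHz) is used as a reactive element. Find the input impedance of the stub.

Z_in ≈ +j84.8 Ω

λ = v/f = 0.78·c / 832 MHz = 0.281 m
βl = 2π·l/λ = 2π × 0.135 = 48.5°
tan(βl) = 1.13
For a short-circuited stub, Z_in = jZ_0·tan(βl)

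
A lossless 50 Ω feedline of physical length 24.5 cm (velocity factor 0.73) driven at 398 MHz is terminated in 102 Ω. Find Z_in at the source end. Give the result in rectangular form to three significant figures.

Z_in ≈ 75 + j36.9 Ω

λ = v/f = 0.73·c / 398 MHz = 0.55 m
βl = 2π·l/λ = 2π × 0.445 = 160°
tan(βl) = tan(160°) = -0.358
Z_in = Z_0·(Z_L + jZ_0·tanβl)/(Z_0 + jZ_L·tanβl)
     = 50·(102 − j17.9)/(50 − j36.5)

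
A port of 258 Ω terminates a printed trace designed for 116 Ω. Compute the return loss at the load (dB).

Γ = (258 − 116)/(258 + 116) = 0.38
RL = −20·log₁₀|Γ| = −20·log₁₀(0.38)

RL ≈ 8.41 dB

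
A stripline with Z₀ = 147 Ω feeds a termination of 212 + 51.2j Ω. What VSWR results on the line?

VSWR ≈ 1.59

Γ = (Z_L − Z_0)/(Z_L + Z_0) = (65 + j51.2)/(359 + j51.2)
|Γ| = 82.7/363 = 0.228
VSWR = (1 + |Γ|)/(1 − |Γ|) = 1.23/0.772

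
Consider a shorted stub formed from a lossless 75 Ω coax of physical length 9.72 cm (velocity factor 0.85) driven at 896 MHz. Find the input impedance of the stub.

λ = v/f = 0.85·c / 896 MHz = 0.285 m
βl = 2π·l/λ = 2π × 0.342 = 123°
tan(βl) = -1.54
For a shorted stub, Z_in = jZ_0·tan(βl)

Z_in ≈ −j116 Ω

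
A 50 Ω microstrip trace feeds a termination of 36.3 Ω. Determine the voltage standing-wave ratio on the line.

Γ = (36.3 − 50)/(36.3 + 50) = -0.159
VSWR = (1 + 0.159)/(1 − 0.159)

VSWR ≈ 1.38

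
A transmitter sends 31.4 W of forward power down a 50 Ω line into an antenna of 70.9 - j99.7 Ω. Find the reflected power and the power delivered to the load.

P_reflected ≈ 13.3 W; P_delivered ≈ 18.1 W

|Γ| = |(20.9 − j99.7)/(120.9 − j99.7)| = 0.65
|Γ|² = 0.423
P_refl = |Γ|²·P_inc = 13.3 W, P_del = (1 − |Γ|²)·P_inc = 18.1 W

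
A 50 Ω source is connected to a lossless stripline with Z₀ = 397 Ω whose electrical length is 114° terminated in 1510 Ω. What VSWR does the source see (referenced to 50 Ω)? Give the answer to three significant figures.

tan(βl) = -2.25
Z_in = Z_0·(Z_L + jZ_0·tanβl)/(Z_0 + jZ_L·tanβl) = 123 + j162 Ω
Γ_s = (Z_in − Z_s)/(Z_in + Z_s) = (73.4 + j162)/(173 + j162), |Γ_s| = 0.75
VSWR = (1 + |Γ_s|)/(1 − |Γ_s|)

VSWR ≈ 7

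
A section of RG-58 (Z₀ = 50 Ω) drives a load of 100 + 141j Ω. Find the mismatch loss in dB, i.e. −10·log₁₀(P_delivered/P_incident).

Γ = (50 + j141)/(150 + j141), |Γ| = 0.727
|Γ|² = 0.528, so P_del/P_inc = 1 − |Γ|² = 0.472
ML = −10·log₁₀(1 − |Γ|²)

mismatch loss ≈ 3.26 dB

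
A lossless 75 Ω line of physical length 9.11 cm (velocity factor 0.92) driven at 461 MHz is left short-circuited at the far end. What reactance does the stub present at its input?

X_in ≈ 106 Ω (inductive)

λ = v/f = 0.92·c / 461 MHz = 0.599 m
βl = 2π·l/λ = 2π × 0.152 = 54.8°
tan(βl) = 1.42
For a short-circuited stub, Z_in = jZ_0·tan(βl)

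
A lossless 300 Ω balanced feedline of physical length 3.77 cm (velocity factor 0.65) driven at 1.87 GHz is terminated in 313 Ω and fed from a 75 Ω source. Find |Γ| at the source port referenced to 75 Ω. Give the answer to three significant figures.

|Γ| ≈ 0.598

λ = v/f = 0.65·c / 1.87 GHz = 0.104 m
βl = 2π·l/λ = 2π × 0.362 = 130°
tan(βl) = -1.19
Z_in = Z_0·(Z_L + jZ_0·tanβl)/(Z_0 + jZ_L·tanβl) = 298 + j12.4 Ω
Γ_s = (Z_in − Z_s)/(Z_in + Z_s) = (223 + j12.4)/(373 + j12.4), |Γ_s| = 0.598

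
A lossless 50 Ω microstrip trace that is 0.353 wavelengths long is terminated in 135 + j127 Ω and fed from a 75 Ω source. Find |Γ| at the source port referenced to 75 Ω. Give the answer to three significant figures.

|Γ| ≈ 0.752

βl = 2π × 0.353 = 127°
tan(βl) = -1.32
Z_in = Z_0·(Z_L + jZ_0·tanβl)/(Z_0 + jZ_L·tanβl) = 11.7 + j23.5 Ω
Γ_s = (Z_in − Z_s)/(Z_in + Z_s) = (-63.3 + j23.5)/(86.7 + j23.5), |Γ_s| = 0.752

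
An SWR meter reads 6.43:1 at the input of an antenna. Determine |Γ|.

|Γ| = (S − 1)/(S + 1) = (6.43 − 1)/(6.43 + 1) = 5.43/7.43

|Γ| ≈ 0.731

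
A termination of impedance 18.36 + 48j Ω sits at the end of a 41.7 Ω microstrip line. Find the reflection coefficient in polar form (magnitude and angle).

Γ = (Z_L − Z_0)/(Z_L + Z_0) = (-23.34 + j48)/(60.06 + j48)
|Γ| = 53.4/76.9 = 0.694

Γ ≈ 0.694 ∠ 77.3°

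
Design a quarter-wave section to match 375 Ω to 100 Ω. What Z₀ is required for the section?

Z_qwt = √(Z_0·R_L) = √(100 × 375) = √37500

Z_qwt ≈ 194 Ω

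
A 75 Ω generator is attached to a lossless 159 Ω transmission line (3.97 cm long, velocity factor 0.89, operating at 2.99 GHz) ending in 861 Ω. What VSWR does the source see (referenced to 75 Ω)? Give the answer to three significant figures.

VSWR ≈ 10.5

λ = v/f = 0.89·c / 2.99 GHz = 0.0893 m
βl = 2π·l/λ = 2π × 0.445 = 160°
tan(βl) = -0.363
Z_in = Z_0·(Z_L + jZ_0·tanβl)/(Z_0 + jZ_L·tanβl) = 200 + j336 Ω
Γ_s = (Z_in − Z_s)/(Z_in + Z_s) = (125 + j336)/(275 + j336), |Γ_s| = 0.826
VSWR = (1 + |Γ_s|)/(1 − |Γ_s|)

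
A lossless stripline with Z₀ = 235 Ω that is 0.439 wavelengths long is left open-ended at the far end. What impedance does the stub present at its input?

βl = 2π × 0.439 = 158°
tan(βl) = -0.403
For an open-ended stub, Z_in = −jZ_0·cot(βl) = −jZ_0/tan(βl)

Z_in ≈ +j583 Ω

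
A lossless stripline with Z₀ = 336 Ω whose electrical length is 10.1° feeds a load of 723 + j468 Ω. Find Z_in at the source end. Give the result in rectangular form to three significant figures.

tan(βl) = tan(10.1°) = 0.178
Z_in = Z_0·(Z_L + jZ_0·tanβl)/(Z_0 + jZ_L·tanβl)
     = 336·(723 + j528)/(253 + j129)

Z_in ≈ 1050 + j168 Ω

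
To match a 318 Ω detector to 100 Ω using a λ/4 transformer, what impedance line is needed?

Z_qwt ≈ 178 Ω

Z_qwt = √(Z_0·R_L) = √(100 × 318) = √31800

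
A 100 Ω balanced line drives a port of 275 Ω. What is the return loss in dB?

Γ = (275 − 100)/(275 + 100) = 0.467
RL = −20·log₁₀|Γ| = −20·log₁₀(0.467)

RL ≈ 6.62 dB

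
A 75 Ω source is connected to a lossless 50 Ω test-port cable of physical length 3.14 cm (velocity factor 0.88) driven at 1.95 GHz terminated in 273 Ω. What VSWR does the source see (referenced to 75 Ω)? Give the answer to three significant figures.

VSWR ≈ 8.13

λ = v/f = 0.88·c / 1.95 GHz = 0.135 m
βl = 2π·l/λ = 2π × 0.232 = 83.5°
tan(βl) = 8.77
Z_in = Z_0·(Z_L + jZ_0·tanβl)/(Z_0 + jZ_L·tanβl) = 9.27 − j5.51 Ω
Γ_s = (Z_in − Z_s)/(Z_in + Z_s) = (-65.7 − j5.51)/(84.3 − j5.51), |Γ_s| = 0.781
VSWR = (1 + |Γ_s|)/(1 − |Γ_s|)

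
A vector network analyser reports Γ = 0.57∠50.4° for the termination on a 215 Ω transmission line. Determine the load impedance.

Z_L = Z_0·(1 + Γ)/(1 − Γ) = 215·(1.36 + j0.439)/(0.637 − j0.439)

Z_L ≈ 243 + j316 Ω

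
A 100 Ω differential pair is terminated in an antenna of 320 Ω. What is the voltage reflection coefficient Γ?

Γ = 0.524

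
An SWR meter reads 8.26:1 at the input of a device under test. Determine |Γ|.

|Γ| ≈ 0.784

|Γ| = (S − 1)/(S + 1) = (8.26 − 1)/(8.26 + 1) = 7.26/9.26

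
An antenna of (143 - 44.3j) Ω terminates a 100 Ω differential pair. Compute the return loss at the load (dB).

Γ = (43 − j44.3)/(243 − j44.3), |Γ| = 0.25
RL = −20·log₁₀|Γ| = −20·log₁₀(0.25)

RL ≈ 12 dB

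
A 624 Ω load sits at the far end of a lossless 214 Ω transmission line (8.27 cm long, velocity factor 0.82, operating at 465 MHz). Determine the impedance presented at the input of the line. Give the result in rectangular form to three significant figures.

λ = v/f = 0.82·c / 465 MHz = 0.529 m
βl = 2π·l/λ = 2π × 0.156 = 56.3°
tan(βl) = tan(56.3°) = 1.5
Z_in = Z_0·(Z_L + jZ_0·tanβl)/(Z_0 + jZ_L·tanβl)
     = 214·(624 + j321)/(214 + j935)

Z_in ≈ 101 − j120 Ω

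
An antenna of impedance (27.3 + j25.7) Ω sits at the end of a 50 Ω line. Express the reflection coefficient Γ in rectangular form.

Γ ≈ -0.165 + j0.387

Γ = (Z_L − Z_0)/(Z_L + Z_0) = (-22.7 + j25.7)/(77.3 + j25.7)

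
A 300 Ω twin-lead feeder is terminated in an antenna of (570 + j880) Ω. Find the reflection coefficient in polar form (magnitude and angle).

Γ ≈ 0.744 ∠ 27.6°

Γ = (Z_L − Z_0)/(Z_L + Z_0) = (270 + j880)/(870 + j880)
|Γ| = 920/1240 = 0.744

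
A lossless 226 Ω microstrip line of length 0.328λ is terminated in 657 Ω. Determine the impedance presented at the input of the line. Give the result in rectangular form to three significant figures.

Z_in ≈ 96.6 + j103 Ω

βl = 2π × 0.328 = 118°
tan(βl) = tan(118°) = -1.87
Z_in = Z_0·(Z_L + jZ_0·tanβl)/(Z_0 + jZ_L·tanβl)
     = 226·(657 − j424)/(226 − j1230)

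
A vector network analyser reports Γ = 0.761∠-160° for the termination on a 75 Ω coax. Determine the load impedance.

Z_L ≈ 10.5 − j13 Ω

Z_L = Z_0·(1 + Γ)/(1 − Γ) = 75·(0.285 − j0.26)/(1.72 + j0.26)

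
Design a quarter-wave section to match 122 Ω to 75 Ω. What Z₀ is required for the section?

Z_qwt = √(Z_0·R_L) = √(75 × 122) = √9150

Z_qwt ≈ 95.7 Ω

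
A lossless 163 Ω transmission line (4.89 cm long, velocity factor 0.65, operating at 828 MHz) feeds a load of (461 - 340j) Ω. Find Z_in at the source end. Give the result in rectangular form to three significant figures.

Z_in ≈ 36.5 − j14 Ω

λ = v/f = 0.65·c / 828 MHz = 0.236 m
βl = 2π·l/λ = 2π × 0.208 = 74.7°
tan(βl) = tan(74.7°) = 3.67
Z_in = Z_0·(Z_L + jZ_0·tanβl)/(Z_0 + jZ_L·tanβl)
     = 163·(461 + j258)/(1410 + j1690)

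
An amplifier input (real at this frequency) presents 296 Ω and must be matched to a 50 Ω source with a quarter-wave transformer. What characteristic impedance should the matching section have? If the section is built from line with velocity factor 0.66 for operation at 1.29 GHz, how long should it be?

Z_qwt ≈ 122 Ω; length ≈ 3.84 cm

Z_qwt = √(Z_0·R_L) = √(50 × 296) = √14800
λ = 0.66·c/f = 0.153 m, so l = λ/4 = 0.0384 m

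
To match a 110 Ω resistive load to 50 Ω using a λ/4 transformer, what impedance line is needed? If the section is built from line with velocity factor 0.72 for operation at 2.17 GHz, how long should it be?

Z_qwt ≈ 74.2 Ω; length ≈ 2.49 cm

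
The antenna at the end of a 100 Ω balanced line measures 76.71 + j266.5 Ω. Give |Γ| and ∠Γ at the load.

Γ = (Z_L − Z_0)/(Z_L + Z_0) = (-23.29 + j266.5)/(176.7 + j266.5)
|Γ| = 268/320 = 0.837

Γ ≈ 0.837 ∠ 38.5°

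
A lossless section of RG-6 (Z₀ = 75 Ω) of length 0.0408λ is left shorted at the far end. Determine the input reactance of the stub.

βl = 2π × 0.0408 = 14.7°
tan(βl) = 0.262
For a shorted stub, Z_in = jZ_0·tan(βl)

X_in ≈ 19.7 Ω (inductive)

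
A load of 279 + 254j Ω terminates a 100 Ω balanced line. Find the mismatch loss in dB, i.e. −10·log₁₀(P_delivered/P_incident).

Γ = (179 + j254)/(379 + j254), |Γ| = 0.681
|Γ|² = 0.464, so P_del/P_inc = 1 − |Γ|² = 0.536
ML = −10·log₁₀(1 − |Γ|²)

mismatch loss ≈ 2.71 dB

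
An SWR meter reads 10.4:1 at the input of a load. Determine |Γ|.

|Γ| ≈ 0.825

|Γ| = (S − 1)/(S + 1) = (10.4 − 1)/(10.4 + 1) = 9.4/11.4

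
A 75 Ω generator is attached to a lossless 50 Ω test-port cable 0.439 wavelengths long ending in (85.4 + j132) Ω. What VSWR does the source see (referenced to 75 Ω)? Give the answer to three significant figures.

VSWR ≈ 6.07

βl = 2π × 0.439 = 158°
tan(βl) = -0.403
Z_in = Z_0·(Z_L + jZ_0·tanβl)/(Z_0 + jZ_L·tanβl) = 21 + j61.2 Ω
Γ_s = (Z_in − Z_s)/(Z_in + Z_s) = (-54 + j61.2)/(96 + j61.2), |Γ_s| = 0.717
VSWR = (1 + |Γ_s|)/(1 − |Γ_s|)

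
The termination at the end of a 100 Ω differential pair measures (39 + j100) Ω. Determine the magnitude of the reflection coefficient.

|Γ| ≈ 0.684

Γ = (Z_L − Z_0)/(Z_L + Z_0) = (-61 + j100)/(139 + j100)
|Γ| = 117/171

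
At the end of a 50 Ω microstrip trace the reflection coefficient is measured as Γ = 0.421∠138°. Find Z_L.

Z_L = Z_0·(1 + Γ)/(1 − Γ) = 50·(0.687 + j0.282)/(1.31 − j0.282)

Z_L ≈ 22.8 + j15.6 Ω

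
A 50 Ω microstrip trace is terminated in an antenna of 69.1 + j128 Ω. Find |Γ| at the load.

Γ = (Z_L − Z_0)/(Z_L + Z_0) = (19.1 + j128)/(119.1 + j128)
|Γ| = 129/175

|Γ| ≈ 0.74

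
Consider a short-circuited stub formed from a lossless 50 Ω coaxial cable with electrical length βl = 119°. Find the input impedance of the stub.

Z_in ≈ −j90.2 Ω

tan(βl) = -1.8
For a short-circuited stub, Z_in = jZ_0·tan(βl)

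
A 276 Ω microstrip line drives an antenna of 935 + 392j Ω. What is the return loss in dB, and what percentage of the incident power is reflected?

RL ≈ 4.4 dB; 36.3% of incident power reflected

Γ = (659 + j392)/(1211 + j392), |Γ| = 0.602
RL = −20·log₁₀(0.602) = 4.4 dB
P_refl/P_inc = |Γ|² = 0.363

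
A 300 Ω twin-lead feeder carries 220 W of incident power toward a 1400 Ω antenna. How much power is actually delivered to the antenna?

Γ = (1400 − 300)/(1400 + 300) = 0.647
|Γ|² = 0.419
P_refl = |Γ|²·P_inc = 92.1 W, P_del = (1 − |Γ|²)·P_inc = 128 W

P_delivered ≈ 128 W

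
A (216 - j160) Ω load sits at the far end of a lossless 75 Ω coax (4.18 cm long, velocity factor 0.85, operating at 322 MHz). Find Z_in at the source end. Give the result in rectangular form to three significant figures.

λ = v/f = 0.85·c / 322 MHz = 0.792 m
βl = 2π·l/λ = 2π × 0.0528 = 19°
tan(βl) = tan(19°) = 0.344
Z_in = Z_0·(Z_L + jZ_0·tanβl)/(Z_0 + jZ_L·tanβl)
     = 75·(216 − j134)/(130 + j74.4)

Z_in ≈ 60.5 − j112 Ω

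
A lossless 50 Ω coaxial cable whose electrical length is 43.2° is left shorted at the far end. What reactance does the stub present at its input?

X_in ≈ 47 Ω (inductive)

tan(βl) = 0.939
For a shorted stub, Z_in = jZ_0·tan(βl)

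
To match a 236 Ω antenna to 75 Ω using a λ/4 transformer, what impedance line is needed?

Z_qwt ≈ 133 Ω

Z_qwt = √(Z_0·R_L) = √(75 × 236) = √17700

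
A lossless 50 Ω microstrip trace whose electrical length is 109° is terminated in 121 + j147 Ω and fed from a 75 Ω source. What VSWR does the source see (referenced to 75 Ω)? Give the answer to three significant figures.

VSWR ≈ 9.29

tan(βl) = -2.9
Z_in = Z_0·(Z_L + jZ_0·tanβl)/(Z_0 + jZ_L·tanβl) = 8.13 + j6.18 Ω
Γ_s = (Z_in − Z_s)/(Z_in + Z_s) = (-66.9 + j6.18)/(83.1 + j6.18), |Γ_s| = 0.806
VSWR = (1 + |Γ_s|)/(1 − |Γ_s|)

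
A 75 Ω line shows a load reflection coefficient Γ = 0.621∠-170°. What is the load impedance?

Z_L ≈ 17.7 − j6.2 Ω

Z_L = Z_0·(1 + Γ)/(1 − Γ) = 75·(0.388 − j0.108)/(1.61 + j0.108)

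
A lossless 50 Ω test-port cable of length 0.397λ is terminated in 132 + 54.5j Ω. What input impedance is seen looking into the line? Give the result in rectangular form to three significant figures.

Z_in ≈ 28.4 + j40.2 Ω

βl = 2π × 0.397 = 143°
tan(βl) = tan(143°) = -0.756
Z_in = Z_0·(Z_L + jZ_0·tanβl)/(Z_0 + jZ_L·tanβl)
     = 50·(132 + j16.7)/(91.2 − j99.8)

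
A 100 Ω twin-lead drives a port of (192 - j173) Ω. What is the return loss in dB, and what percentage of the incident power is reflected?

RL ≈ 4.77 dB; 33.3% of incident power reflected

Γ = (92 − j173)/(292 − j173), |Γ| = 0.577
RL = −20·log₁₀(0.577) = 4.77 dB
P_refl/P_inc = |Γ|² = 0.333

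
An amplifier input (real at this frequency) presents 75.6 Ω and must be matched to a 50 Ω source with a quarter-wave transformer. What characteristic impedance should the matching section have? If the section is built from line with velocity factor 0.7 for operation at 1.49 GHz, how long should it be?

Z_qwt = √(Z_0·R_L) = √(50 × 75.6) = √3780
λ = 0.7·c/f = 0.141 m, so l = λ/4 = 0.0352 m

Z_qwt ≈ 61.5 Ω; length ≈ 3.52 cm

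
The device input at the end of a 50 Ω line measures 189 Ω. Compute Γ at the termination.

Γ = (Z_L − Z_0)/(Z_L + Z_0) = (189 − 50)/(189 + 50) = 139/239

Γ = 0.582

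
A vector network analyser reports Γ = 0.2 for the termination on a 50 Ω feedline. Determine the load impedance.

Z_L = Z_0·(1 + Γ)/(1 − Γ) = 50·(1.2)/(0.8)

Z_L ≈ 75 Ω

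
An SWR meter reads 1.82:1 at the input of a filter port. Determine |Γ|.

|Γ| = (S − 1)/(S + 1) = (1.82 − 1)/(1.82 + 1) = 0.82/2.82

|Γ| ≈ 0.291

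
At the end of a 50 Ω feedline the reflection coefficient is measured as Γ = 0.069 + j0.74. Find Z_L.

Z_L = Z_0·(1 + Γ)/(1 − Γ) = 50·(1.07 + j0.74)/(0.931 − j0.74)

Z_L ≈ 15.8 + j52.3 Ω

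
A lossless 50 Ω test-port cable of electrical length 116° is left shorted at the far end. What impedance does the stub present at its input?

tan(βl) = -2.05
For a shorted stub, Z_in = jZ_0·tan(βl)

Z_in ≈ −j103 Ω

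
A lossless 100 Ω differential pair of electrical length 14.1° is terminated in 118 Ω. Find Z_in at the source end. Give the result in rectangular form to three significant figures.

tan(βl) = tan(14.1°) = 0.251
Z_in = Z_0·(Z_L + jZ_0·tanβl)/(Z_0 + jZ_L·tanβl)
     = 100·(118 + j25.1)/(100 + j29.6)

Z_in ≈ 115 − j9.06 Ω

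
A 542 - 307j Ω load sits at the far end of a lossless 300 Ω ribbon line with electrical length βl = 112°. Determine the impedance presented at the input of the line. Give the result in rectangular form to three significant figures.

tan(βl) = tan(112°) = -2.48
Z_in = Z_0·(Z_L + jZ_0·tanβl)/(Z_0 + jZ_L·tanβl)
     = 300·(542 − j1050)/(-460 − j1340)

Z_in ≈ 173 + j180 Ω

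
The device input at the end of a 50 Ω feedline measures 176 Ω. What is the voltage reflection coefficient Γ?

Γ = 0.558

Γ = (Z_L − Z_0)/(Z_L + Z_0) = (176 − 50)/(176 + 50) = 126/226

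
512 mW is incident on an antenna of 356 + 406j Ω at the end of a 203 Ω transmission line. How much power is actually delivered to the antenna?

P_delivered ≈ 310 mW

|Γ| = |(153 + j406)/(559 + j406)| = 0.628
|Γ|² = 0.394
P_refl = |Γ|²·P_inc = 202 mW, P_del = (1 − |Γ|²)·P_inc = 310 mW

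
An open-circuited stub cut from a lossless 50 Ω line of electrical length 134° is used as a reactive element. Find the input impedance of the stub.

Z_in ≈ +j48.3 Ω

tan(βl) = -1.04
For an open-circuited stub, Z_in = −jZ_0·cot(βl) = −jZ_0/tan(βl)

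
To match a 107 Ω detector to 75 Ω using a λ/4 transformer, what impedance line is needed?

Z_qwt = √(Z_0·R_L) = √(75 × 107) = √8025

Z_qwt ≈ 89.6 Ω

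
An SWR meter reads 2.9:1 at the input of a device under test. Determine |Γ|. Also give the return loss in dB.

|Γ| = (S − 1)/(S + 1) = (2.9 − 1)/(2.9 + 1) = 1.9/3.9
RL = −20·log₁₀|Γ| = −20·log₁₀(0.487)

|Γ| ≈ 0.487; return loss ≈ 6.25 dB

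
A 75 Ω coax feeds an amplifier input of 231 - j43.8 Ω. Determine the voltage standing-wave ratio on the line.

VSWR ≈ 3.2

Γ = (Z_L − Z_0)/(Z_L + Z_0) = (156 − j43.8)/(306 − j43.8)
|Γ| = 162/309 = 0.524
VSWR = (1 + |Γ|)/(1 − |Γ|) = 1.52/0.476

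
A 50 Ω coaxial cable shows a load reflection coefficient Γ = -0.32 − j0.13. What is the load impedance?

Z_L = Z_0·(1 + Γ)/(1 − Γ) = 50·(0.68 − j0.13)/(1.32 + j0.13)

Z_L ≈ 25 − j7.39 Ω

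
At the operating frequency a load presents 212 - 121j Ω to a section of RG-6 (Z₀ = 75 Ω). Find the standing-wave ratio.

Γ = (Z_L − Z_0)/(Z_L + Z_0) = (137 − j121)/(287 − j121)
|Γ| = 183/311 = 0.587
VSWR = (1 + |Γ|)/(1 − |Γ|) = 1.59/0.413

VSWR ≈ 3.84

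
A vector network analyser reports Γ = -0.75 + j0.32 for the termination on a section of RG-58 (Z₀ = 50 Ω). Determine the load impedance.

Z_L = Z_0·(1 + Γ)/(1 − Γ) = 50·(0.25 + j0.32)/(1.75 − j0.32)

Z_L ≈ 5.29 + j10.1 Ω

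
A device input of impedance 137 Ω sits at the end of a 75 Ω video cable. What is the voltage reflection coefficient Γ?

Γ = 0.292

Γ = (Z_L − Z_0)/(Z_L + Z_0) = (137 − 75)/(137 + 75) = 62/212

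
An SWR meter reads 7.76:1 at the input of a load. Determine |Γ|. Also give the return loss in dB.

|Γ| = (S − 1)/(S + 1) = (7.76 − 1)/(7.76 + 1) = 6.76/8.76
RL = −20·log₁₀|Γ| = −20·log₁₀(0.772)

|Γ| ≈ 0.772; return loss ≈ 2.25 dB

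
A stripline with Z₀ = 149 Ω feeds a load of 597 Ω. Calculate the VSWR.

VSWR ≈ 4.01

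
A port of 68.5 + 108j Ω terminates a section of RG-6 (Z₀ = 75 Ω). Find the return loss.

Γ = (-6.5 + j108)/(143.5 + j108), |Γ| = 0.602
RL = −20·log₁₀|Γ| = −20·log₁₀(0.602)

RL ≈ 4.4 dB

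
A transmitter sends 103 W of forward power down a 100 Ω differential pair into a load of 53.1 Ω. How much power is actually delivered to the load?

P_delivered ≈ 93.3 W

Γ = (53.1 − 100)/(53.1 + 100) = -0.306
|Γ|² = 0.0938
P_refl = |Γ|²·P_inc = 9.67 W, P_del = (1 − |Γ|²)·P_inc = 93.3 W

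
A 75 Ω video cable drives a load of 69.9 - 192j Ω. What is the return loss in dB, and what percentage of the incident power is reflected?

RL ≈ 1.95 dB; 63.8% of incident power reflected

Γ = (-5.1 − j192)/(144.9 − j192), |Γ| = 0.798
RL = −20·log₁₀(0.798) = 1.95 dB
P_refl/P_inc = |Γ|² = 0.638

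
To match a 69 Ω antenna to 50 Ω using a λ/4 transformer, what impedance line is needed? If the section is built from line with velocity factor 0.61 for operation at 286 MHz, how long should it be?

Z_qwt ≈ 58.7 Ω; length ≈ 16 cm

Z_qwt = √(Z_0·R_L) = √(50 × 69) = √3450
λ = 0.61·c/f = 0.64 m, so l = λ/4 = 0.16 m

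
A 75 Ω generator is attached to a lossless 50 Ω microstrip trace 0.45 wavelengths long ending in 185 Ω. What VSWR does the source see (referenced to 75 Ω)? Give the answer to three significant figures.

VSWR ≈ 2.79

βl = 2π × 0.45 = 162°
tan(βl) = -0.325
Z_in = Z_0·(Z_L + jZ_0·tanβl)/(Z_0 + jZ_L·tanβl) = 83.6 + j84.3 Ω
Γ_s = (Z_in − Z_s)/(Z_in + Z_s) = (8.64 + j84.3)/(159 + j84.3), |Γ_s| = 0.472
VSWR = (1 + |Γ_s|)/(1 − |Γ_s|)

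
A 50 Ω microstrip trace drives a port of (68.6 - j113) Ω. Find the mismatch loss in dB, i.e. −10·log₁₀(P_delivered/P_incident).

Γ = (18.6 − j113)/(118.6 − j113), |Γ| = 0.699
|Γ|² = 0.489, so P_del/P_inc = 1 − |Γ|² = 0.511
ML = −10·log₁₀(1 − |Γ|²)

mismatch loss ≈ 2.91 dB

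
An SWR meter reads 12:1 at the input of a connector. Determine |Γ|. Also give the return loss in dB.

|Γ| ≈ 0.846; return loss ≈ 1.45 dB

|Γ| = (S − 1)/(S + 1) = (12 − 1)/(12 + 1) = 11/13
RL = −20·log₁₀|Γ| = −20·log₁₀(0.846)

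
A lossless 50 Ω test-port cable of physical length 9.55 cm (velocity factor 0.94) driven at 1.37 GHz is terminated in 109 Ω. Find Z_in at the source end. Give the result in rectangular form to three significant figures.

λ = v/f = 0.94·c / 1.37 GHz = 0.206 m
βl = 2π·l/λ = 2π × 0.464 = 167°
tan(βl) = tan(167°) = -0.23
Z_in = Z_0·(Z_L + jZ_0·tanβl)/(Z_0 + jZ_L·tanβl)
     = 50·(109 − j11.5)/(50 − j25.1)

Z_in ≈ 91.7 + j34.5 Ω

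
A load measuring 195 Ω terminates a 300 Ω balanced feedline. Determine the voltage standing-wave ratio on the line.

VSWR ≈ 1.54

Γ = (195 − 300)/(195 + 300) = -0.212
VSWR = (1 + 0.212)/(1 − 0.212)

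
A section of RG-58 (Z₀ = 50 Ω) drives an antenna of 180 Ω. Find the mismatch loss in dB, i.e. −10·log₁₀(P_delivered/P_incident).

Γ = (180 − 50)/(180 + 50) = 0.565
|Γ|² = 0.319, so P_del/P_inc = 1 − |Γ|² = 0.681
ML = −10·log₁₀(1 − |Γ|²)

mismatch loss ≈ 1.67 dB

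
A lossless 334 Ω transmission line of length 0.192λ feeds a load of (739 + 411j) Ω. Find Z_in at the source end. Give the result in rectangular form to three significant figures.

βl = 2π × 0.192 = 69.1°
tan(βl) = tan(69.1°) = 2.62
Z_in = Z_0·(Z_L + jZ_0·tanβl)/(Z_0 + jZ_L·tanβl)
     = 334·(739 + j1290)/(-743 + j1940)

Z_in ≈ 151 − j185 Ω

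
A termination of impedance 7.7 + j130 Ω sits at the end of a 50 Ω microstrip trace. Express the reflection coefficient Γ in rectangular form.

Γ = (Z_L − Z_0)/(Z_L + Z_0) = (-42.3 + j130)/(57.7 + j130)

Γ ≈ 0.715 + j0.643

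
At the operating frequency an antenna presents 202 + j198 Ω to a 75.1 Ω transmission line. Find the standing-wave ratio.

Γ = (Z_L − Z_0)/(Z_L + Z_0) = (126.9 + j198)/(277.1 + j198)
|Γ| = 235/341 = 0.691
VSWR = (1 + |Γ|)/(1 − |Γ|) = 1.69/0.309

VSWR ≈ 5.46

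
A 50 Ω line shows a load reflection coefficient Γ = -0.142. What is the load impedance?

Z_L = Z_0·(1 + Γ)/(1 − Γ) = 50·(0.858)/(1.14)

Z_L ≈ 37.6 Ω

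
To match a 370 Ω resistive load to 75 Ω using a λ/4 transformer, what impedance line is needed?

Z_qwt ≈ 167 Ω

Z_qwt = √(Z_0·R_L) = √(75 × 370) = √27750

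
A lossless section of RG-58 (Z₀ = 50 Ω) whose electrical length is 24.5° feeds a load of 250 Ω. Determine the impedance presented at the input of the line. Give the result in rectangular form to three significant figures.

Z_in ≈ 48.8 − j88.3 Ω

tan(βl) = tan(24.5°) = 0.456
Z_in = Z_0·(Z_L + jZ_0·tanβl)/(Z_0 + jZ_L·tanβl)
     = 50·(250 + j22.8)/(50 + j114)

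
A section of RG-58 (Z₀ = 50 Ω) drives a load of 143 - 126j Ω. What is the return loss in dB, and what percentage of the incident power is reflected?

Γ = (93 − j126)/(193 − j126), |Γ| = 0.679
RL = −20·log₁₀(0.679) = 3.36 dB
P_refl/P_inc = |Γ|² = 0.462

RL ≈ 3.36 dB; 46.2% of incident power reflected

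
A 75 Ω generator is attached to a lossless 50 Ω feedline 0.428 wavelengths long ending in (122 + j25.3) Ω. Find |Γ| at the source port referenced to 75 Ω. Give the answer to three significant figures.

|Γ| ≈ 0.406

βl = 2π × 0.428 = 154°
tan(βl) = -0.486
Z_in = Z_0·(Z_L + jZ_0·tanβl)/(Z_0 + jZ_L·tanβl) = 51 + j49.3 Ω
Γ_s = (Z_in − Z_s)/(Z_in + Z_s) = (-24 + j49.3)/(126 + j49.3), |Γ_s| = 0.406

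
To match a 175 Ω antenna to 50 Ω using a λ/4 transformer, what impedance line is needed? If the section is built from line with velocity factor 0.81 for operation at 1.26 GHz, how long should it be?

Z_qwt ≈ 93.5 Ω; length ≈ 4.82 cm

Z_qwt = √(Z_0·R_L) = √(50 × 175) = √8750
λ = 0.81·c/f = 0.193 m, so l = λ/4 = 0.0482 m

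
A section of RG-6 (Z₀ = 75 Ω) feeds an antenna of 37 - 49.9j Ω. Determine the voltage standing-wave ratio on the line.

Γ = (Z_L − Z_0)/(Z_L + Z_0) = (-38 − j49.9)/(112 − j49.9)
|Γ| = 62.7/123 = 0.512
VSWR = (1 + |Γ|)/(1 − |Γ|) = 1.51/0.488

VSWR ≈ 3.09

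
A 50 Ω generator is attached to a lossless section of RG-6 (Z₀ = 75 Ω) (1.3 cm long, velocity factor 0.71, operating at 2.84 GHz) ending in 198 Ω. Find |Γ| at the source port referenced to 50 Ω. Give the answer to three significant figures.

|Γ| ≈ 0.393

λ = v/f = 0.71·c / 2.84 GHz = 0.075 m
βl = 2π·l/λ = 2π × 0.173 = 62.4°
tan(βl) = 1.91
Z_in = Z_0·(Z_L + jZ_0·tanβl)/(Z_0 + jZ_L·tanβl) = 34.8 − j32.3 Ω
Γ_s = (Z_in − Z_s)/(Z_in + Z_s) = (-15.2 − j32.3)/(84.8 − j32.3), |Γ_s| = 0.393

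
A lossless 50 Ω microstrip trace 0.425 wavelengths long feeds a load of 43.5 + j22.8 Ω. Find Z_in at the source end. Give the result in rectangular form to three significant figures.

βl = 2π × 0.425 = 153°
tan(βl) = tan(153°) = -0.51
Z_in = Z_0·(Z_L + jZ_0·tanβl)/(Z_0 + jZ_L·tanβl)
     = 50·(43.5 − j2.68)/(61.6 − j22.2)

Z_in ≈ 31.9 + j9.32 Ω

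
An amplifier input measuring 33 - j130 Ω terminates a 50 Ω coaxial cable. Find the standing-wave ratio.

VSWR ≈ 12.3

Γ = (Z_L − Z_0)/(Z_L + Z_0) = (-17 − j130)/(83 − j130)
|Γ| = 131/154 = 0.85
VSWR = (1 + |Γ|)/(1 − |Γ|) = 1.85/0.15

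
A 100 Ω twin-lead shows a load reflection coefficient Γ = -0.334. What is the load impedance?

Z_L = Z_0·(1 + Γ)/(1 − Γ) = 100·(0.666)/(1.33)

Z_L ≈ 49.9 Ω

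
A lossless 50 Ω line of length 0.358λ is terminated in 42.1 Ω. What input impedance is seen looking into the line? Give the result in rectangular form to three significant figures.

βl = 2π × 0.358 = 129°
tan(βl) = tan(129°) = -1.24
Z_in = Z_0·(Z_L + jZ_0·tanβl)/(Z_0 + jZ_L·tanβl)
     = 50·(42.1 − j62)/(50 − j52.2)

Z_in ≈ 51.1 − j8.63 Ω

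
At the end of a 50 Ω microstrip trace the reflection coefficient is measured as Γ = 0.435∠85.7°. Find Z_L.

Z_L = Z_0·(1 + Γ)/(1 − Γ) = 50·(1.03 + j0.434)/(0.967 − j0.434)

Z_L ≈ 36.1 + j38.6 Ω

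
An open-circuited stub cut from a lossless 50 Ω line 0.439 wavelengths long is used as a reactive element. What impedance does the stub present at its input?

βl = 2π × 0.439 = 158°
tan(βl) = -0.403
For an open-circuited stub, Z_in = −jZ_0·cot(βl) = −jZ_0/tan(βl)

Z_in ≈ +j124 Ω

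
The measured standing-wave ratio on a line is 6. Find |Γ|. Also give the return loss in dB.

|Γ| = (S − 1)/(S + 1) = (6 − 1)/(6 + 1) = 5/7
RL = −20·log₁₀|Γ| = −20·log₁₀(0.714)

|Γ| ≈ 0.714; return loss ≈ 2.92 dB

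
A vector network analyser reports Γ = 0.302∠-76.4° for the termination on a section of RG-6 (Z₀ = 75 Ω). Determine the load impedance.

Z_L ≈ 71.8 − j46.4 Ω

Z_L = Z_0·(1 + Γ)/(1 − Γ) = 75·(1.07 − j0.294)/(0.929 + j0.294)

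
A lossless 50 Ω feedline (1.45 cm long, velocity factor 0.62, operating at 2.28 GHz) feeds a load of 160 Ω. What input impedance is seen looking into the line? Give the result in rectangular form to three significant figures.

Z_in ≈ 18.9 − j21.5 Ω

λ = v/f = 0.62·c / 2.28 GHz = 0.0816 m
βl = 2π·l/λ = 2π × 0.178 = 64°
tan(βl) = tan(64°) = 2.05
Z_in = Z_0·(Z_L + jZ_0·tanβl)/(Z_0 + jZ_L·tanβl)
     = 50·(160 + j102)/(50 + j328)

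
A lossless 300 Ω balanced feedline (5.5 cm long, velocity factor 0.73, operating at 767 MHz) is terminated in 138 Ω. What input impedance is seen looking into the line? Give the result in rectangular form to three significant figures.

Z_in ≈ 446 + j252 Ω

λ = v/f = 0.73·c / 767 MHz = 0.286 m
βl = 2π·l/λ = 2π × 0.193 = 69.3°
tan(βl) = tan(69.3°) = 2.65
Z_in = Z_0·(Z_L + jZ_0·tanβl)/(Z_0 + jZ_L·tanβl)
     = 300·(138 + j796)/(300 + j366)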